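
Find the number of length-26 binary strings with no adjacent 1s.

Let a(n) count valid strings. If the last bit is 0 the prefix is any valid string of length n-1; if it is 1 the string must end in 01 with a valid prefix of length n-2. So a(n) = a(n-1) + a(n-2), a(1)=2, a(2)=3.
Building up term by term: a(1)=2, a(2)=3, a(3)=5, a(4)=8, a(5)=13, a(6)=21, a(7)=34, a(8)=55, a(9)=89, a(10)=144, a(11)=233, a(12)=377, a(13)=610, a(14)=987, a(15)=1597, a(16)=2584, a(17)=4181, a(18)=6765, a(19)=10946, a(20)=17711, a(21)=28657, a(22)=46368, a(23)=75025, a(24)=121393, a(25)=196418, a(26)=317811.

Final answer: 317811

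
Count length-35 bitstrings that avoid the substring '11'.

A valid string ends in 0 (append to any length-(n-1) valid string) or in 01 (append to any length-(n-2) valid string), so a(n) = a(n-1) + a(n-2) with a(1)=2, a(2)=3.
Iterating the recurrence: a(1)=2, a(2)=3, a(3)=5, a(4)=8, a(5)=13, a(6)=21, a(7)=34, a(8)=55, a(9)=89, a(10)=144, a(11)=233, a(12)=377, a(13)=610, a(14)=987, a(15)=1597, a(16)=2584, a(17)=4181, a(18)=6765, a(19)=10946, a(20)=17711, a(21)=28657, a(22)=46368, a(23)=75025, a(24)=121393, a(25)=196418, a(26)=317811, a(27)=514229, a(28)=832040, a(29)=1346269, a(30)=2178309, a(31)=3524578, a(32)=5702887, a(33)=9227465, a(34)=14930352, a(35)=24157817.

Final answer: 24157817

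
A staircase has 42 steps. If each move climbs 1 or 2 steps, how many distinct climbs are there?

Let f(n) be the number of climbs. Removing the last move (1 or 2 steps) gives f(n) = f(n-1) + f(n-2); base cases f(1)=1, f(2)=2.
Computing successive values: f(1)=1, f(2)=2, f(3)=3, f(4)=5, f(5)=8, f(6)=13, f(7)=21, f(8)=34, f(9)=55, f(10)=89, f(11)=144, f(12)=233, f(13)=377, f(14)=610, f(15)=987, f(16)=1597, f(17)=2584, f(18)=4181, f(19)=6765, f(20)=10946, f(21)=17711, f(22)=28657, f(23)=46368, f(24)=75025, f(25)=121393, f(26)=196418, f(27)=317811, f(28)=514229, f(29)=832040, f(30)=1346269, f(31)=2178309, f(32)=3524578, f(33)=5702887, f(34)=9227465, f(35)=14930352, f(36)=24157817, f(37)=39088169, f(38)=63245986, f(39)=102334155, f(40)=165580141, f(41)=267914296, f(42)=433494437.

Final answer: 433494437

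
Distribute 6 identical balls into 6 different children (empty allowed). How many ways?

Stars and bars: C(n+k-1, k-1) = C(11,5).

Final answer: C(11,5) = 462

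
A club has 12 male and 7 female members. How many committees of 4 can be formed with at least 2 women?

Sum over valid woman counts:
C(7,2)C(12,2) = 1386
C(7,3)C(12,1) = 420
C(7,4)C(12,0) = 35
Total: 1386 + 420 + 35.

Final answer: 1841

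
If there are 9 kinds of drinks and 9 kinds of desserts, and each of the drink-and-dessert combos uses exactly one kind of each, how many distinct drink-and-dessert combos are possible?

By the multiplication principle: 9 x 9.

Final answer: 81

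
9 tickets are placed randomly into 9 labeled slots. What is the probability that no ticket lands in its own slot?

Derangements satisfy D(n) = (n-1)(D(n-1) + D(n-2)), starting from D(0)=1, D(1)=0.
Building up: D(2)=1, D(3)=2, D(4)=9, D(5)=44, D(6)=265, D(7)=1854, D(8)=14833, D(9)=133496.
Total arrangements: 9! = 362880.
Probability = D(9)/9! = 16687/45360.

Final answer: D(9)/9! = 133496/362880 = 0.367879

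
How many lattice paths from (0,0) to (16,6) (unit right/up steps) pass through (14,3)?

Paths (0,0)->(14,3): C(17,3) = 680.
Paths (14,3)->(16,6): C(5,3) = 10.
By multiplication principle: 680 x 10.

Final answer: 6800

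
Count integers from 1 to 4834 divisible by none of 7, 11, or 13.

|div by 7|=690, |div by 11|=439, |div by 13|=371.
|div by 7&11|=62, |div by 7&13|=53, |div by 11&13|=33, |div by all|=4.
By inclusion-exclusion, divisible by at least one: 690+439+371-62-53-33+4 = 1356.
Not divisible by any: 4834 - 1356.

Final answer: 3478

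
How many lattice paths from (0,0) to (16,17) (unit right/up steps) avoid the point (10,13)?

Total paths to (16,17): C(33,17) = 1166803110.
Paths through (10,13): C(23,13) x C(10,4) = 240253860.
Avoiding (10,13): 1166803110 - 240253860.

Final answer: 926549250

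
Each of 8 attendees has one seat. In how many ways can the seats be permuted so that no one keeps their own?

Derangements satisfy D(n) = (n-1)(D(n-1) + D(n-2)), starting from D(0)=1, D(1)=0.
D(2) = 1 x (0 + 1) = 1
D(3) = 2 x (1 + 0) = 2
D(4) = 3 x (2 + 1) = 9
D(5) = 4 x (9 + 2) = 44
D(6) = 5 x (44 + 9) = 265
D(7) = 6 x (265 + 44) = 1854
D(8) = 7 x (D(7) + D(6)) = 7 x (1854 + 265)

Final answer: D(8) = 14833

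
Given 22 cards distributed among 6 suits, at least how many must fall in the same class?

By pigeonhole with 22 objects and 6 categories: ceiling(22/6).

Final answer: 4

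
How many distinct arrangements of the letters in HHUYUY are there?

Letters (H:2, U:2, Y:2). Total letters: 6.
Permutations = 6!/(2! x 2! x 2!).

Final answer: 90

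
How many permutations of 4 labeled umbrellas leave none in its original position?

D(n) = (n-1)(D(n-1) + D(n-2)), D(0)=1, D(1)=0.
D(2) = 1 x (0 + 1) = 1
D(3) = 2 x (1 + 0) = 2
D(4) = 3 x (D(3) + D(2)) = 3 x (2 + 1)

Final answer: D(4) = 9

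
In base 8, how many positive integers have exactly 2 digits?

In base 8, the leading digit has 7 choices (1..7); each of the remaining 1 digits has 8 choices.
Total: 7 x 8^1.

Final answer: 56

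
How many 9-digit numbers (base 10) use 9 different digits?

First digit: 9 (not 0). Second: 9 (not first). Third: 8, etc.
Total: 9 x 9 x 8 x 7 x 6 x 5 x 4 x 3 x 2.

Final answer: 3265920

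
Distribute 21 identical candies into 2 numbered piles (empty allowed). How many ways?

Stars and bars: C(n+k-1, k-1) = C(22,1).

Final answer: C(22,1) = 22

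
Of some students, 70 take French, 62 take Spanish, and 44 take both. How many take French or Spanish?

|A union B| = |A| + |B| - |A intersect B| = 70 + 62 - 44.

Final answer: 88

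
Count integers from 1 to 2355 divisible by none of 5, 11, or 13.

|div by 5|=471, |div by 11|=214, |div by 13|=181.
|div by 5&11|=42, |div by 5&13|=36, |div by 11&13|=16, |div by all|=3.
By inclusion-exclusion, divisible by at least one: 471+214+181-42-36-16+3 = 775.
Not divisible by any: 2355 - 775.

Final answer: 1580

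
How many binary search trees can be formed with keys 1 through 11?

This is counted by the nth Catalan number C_n. Here n = 11.
C_n = C(2n,n)/(n+1), so C_{11} = C(22,11)/12 = 705432/12.

Final answer: C_{11} = 58786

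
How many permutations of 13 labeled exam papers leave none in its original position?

Derangements satisfy D(n) = (n-1)(D(n-1) + D(n-2)), starting from D(0)=1, D(1)=0.
D(2) = 1 x (0 + 1) = 1
D(3) = 2 x (1 + 0) = 2
D(4) = 3 x (2 + 1) = 9
D(5) = 4 x (9 + 2) = 44
D(6) = 5 x (44 + 9) = 265
D(7) = 6 x (265 + 44) = 1854
D(8) = 7 x (1854 + 265) = 14833
D(9) = 8 x (14833 + 1854) = 133496
D(10) = 9 x (133496 + 14833) = 1334961
D(11) = 10 x (1334961 + 133496) = 14684570
D(12) = 11 x (14684570 + 1334961) = 176214841
D(13) = 12 x (D(12) + D(11)) = 12 x (176214841 + 14684570)

Final answer: D(13) = 2290792932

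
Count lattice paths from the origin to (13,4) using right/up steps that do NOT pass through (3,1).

Total paths to (13,4): C(17,4) = 2380.
Paths through (3,1): C(4,1) x C(13,3) = 1144.
Avoiding (3,1): 2380 - 1144.

Final answer: 1236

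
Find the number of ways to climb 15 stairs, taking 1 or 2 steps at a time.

Condition on the final move: it is a 1-step (f(n-1) ways to get there) or a 2-step (f(n-2) ways), so f(n) = f(n-1) + f(n-2), with f(1)=1, f(2)=2.
Computing successive values: f(1)=1, f(2)=2, f(3)=3, f(4)=5, f(5)=8, f(6)=13, f(7)=21, f(8)=34, f(9)=55, f(10)=89, f(11)=144, f(12)=233, f(13)=377, f(14)=610, f(15)=987.

Final answer: 987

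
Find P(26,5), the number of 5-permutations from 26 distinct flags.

P(26,5) = 26!/(26-5)! = 26!/21!.

Final answer: P(26,5) = 7893600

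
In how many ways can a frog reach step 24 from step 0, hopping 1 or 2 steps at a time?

Condition on the final move: it is a 1-step (f(n-1) ways to get there) or a 2-step (f(n-2) ways), so f(n) = f(n-1) + f(n-2), with f(1)=1, f(2)=2.
Iterating the recurrence: f(1)=1, f(2)=2, f(3)=3, f(4)=5, f(5)=8, f(6)=13, f(7)=21, f(8)=34, f(9)=55, f(10)=89, f(11)=144, f(12)=233, f(13)=377, f(14)=610, f(15)=987, f(16)=1597, f(17)=2584, f(18)=4181, f(19)=6765, f(20)=10946, f(21)=17711, f(22)=28657, f(23)=46368, f(24)=75025.

Final answer: 75025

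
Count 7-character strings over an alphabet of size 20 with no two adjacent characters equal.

First character: 20 choices. Each subsequent: 19 choices (must differ from the previous one).
Total: 20 x 19^6.

Final answer: 20 x 19^{6} = 940917620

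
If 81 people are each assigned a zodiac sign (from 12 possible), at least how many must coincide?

There are 12 possible values for zodiac sign. With 81 people and 12 categories, by pigeonhole: ceiling(81/12).

Final answer: 7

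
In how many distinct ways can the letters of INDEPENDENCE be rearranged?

Letters (C:1, D:2, E:4, I:1, N:3, P:1). Total letters: 12.
Permutations = 12!/(4! x 3! x 2!).

Final answer: 1663200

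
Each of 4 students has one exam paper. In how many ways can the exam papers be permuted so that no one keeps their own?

Use the recurrence D(n) = (n-1)(D(n-1) + D(n-2)) with D(0)=1, D(1)=0.
D(2) = 1 x (0 + 1) = 1
D(3) = 2 x (1 + 0) = 2
D(4) = 3 x (D(3) + D(2)) = 3 x (2 + 1)

Final answer: D(4) = 9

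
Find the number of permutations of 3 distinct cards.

The number of ways to arrange 3 distinct objects is 3!.

Final answer: 3! = 6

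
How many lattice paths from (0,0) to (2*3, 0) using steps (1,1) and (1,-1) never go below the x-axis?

Total monotonic paths to (3,3): C(6,3) = 20.
Reflecting each bad path at its first crossing gives a bijection with paths to (2,4): C(6,4) = 15.
Valid Dyck paths: 20 - 15.
(Equivalently, C_{3} = C(6,3)/4 = 20/4.)

Final answer: C_{3} = 5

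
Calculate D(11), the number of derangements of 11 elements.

Derangements satisfy D(n) = (n-1)(D(n-1) + D(n-2)), starting from D(0)=1, D(1)=0.
D(2) = 1 x (0 + 1) = 1
D(3) = 2 x (1 + 0) = 2
D(4) = 3 x (2 + 1) = 9
D(5) = 4 x (9 + 2) = 44
D(6) = 5 x (44 + 9) = 265
D(7) = 6 x (265 + 44) = 1854
D(8) = 7 x (1854 + 265) = 14833
D(9) = 8 x (14833 + 1854) = 133496
D(10) = 9 x (133496 + 14833) = 1334961
D(11) = 10 x (D(10) + D(9)) = 10 x (1334961 + 133496)

Final answer: D(11) = 14684570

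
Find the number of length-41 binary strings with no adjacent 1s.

A valid string ends in 0 (append to any length-(n-1) valid string) or in 01 (append to any length-(n-2) valid string), so a(n) = a(n-1) + a(n-2) with a(1)=2, a(2)=3.
Computing successive values: a(1)=2, a(2)=3, a(3)=5, a(4)=8, a(5)=13, a(6)=21, a(7)=34, a(8)=55, a(9)=89, a(10)=144, a(11)=233, a(12)=377, a(13)=610, a(14)=987, a(15)=1597, a(16)=2584, a(17)=4181, a(18)=6765, a(19)=10946, a(20)=17711, a(21)=28657, a(22)=46368, a(23)=75025, a(24)=121393, a(25)=196418, a(26)=317811, a(27)=514229, a(28)=832040, a(29)=1346269, a(30)=2178309, a(31)=3524578, a(32)=5702887, a(33)=9227465, a(34)=14930352, a(35)=24157817, a(36)=39088169, a(37)=63245986, a(38)=102334155, a(39)=165580141, a(40)=267914296, a(41)=433494437.

Final answer: 433494437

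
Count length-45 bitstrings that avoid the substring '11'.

Let a(n) count valid strings. If the last bit is 0 the prefix is any valid string of length n-1; if it is 1 the string must end in 01 with a valid prefix of length n-2. So a(n) = a(n-1) + a(n-2), a(1)=2, a(2)=3.
Computing successive values: a(1)=2, a(2)=3, a(3)=5, a(4)=8, a(5)=13, a(6)=21, a(7)=34, a(8)=55, a(9)=89, a(10)=144, a(11)=233, a(12)=377, a(13)=610, a(14)=987, a(15)=1597, a(16)=2584, a(17)=4181, a(18)=6765, a(19)=10946, a(20)=17711, a(21)=28657, a(22)=46368, a(23)=75025, a(24)=121393, a(25)=196418, a(26)=317811, a(27)=514229, a(28)=832040, a(29)=1346269, a(30)=2178309, a(31)=3524578, a(32)=5702887, a(33)=9227465, a(34)=14930352, a(35)=24157817, a(36)=39088169, a(37)=63245986, a(38)=102334155, a(39)=165580141, a(40)=267914296, a(41)=433494437, a(42)=701408733, a(43)=1134903170, a(44)=1836311903, a(45)=2971215073.

Final answer: 2971215073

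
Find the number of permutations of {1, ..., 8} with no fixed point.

D(n) = (n-1)(D(n-1) + D(n-2)), D(0)=1, D(1)=0.
Building up: D(2)=1, D(3)=2, D(4)=9, D(5)=44, D(6)=265, D(7)=1854.
D(8) = 7 x (D(7) + D(6)) = 7 x (1854 + 265).

Final answer: D(8) = 14833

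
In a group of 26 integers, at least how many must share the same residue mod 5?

There are 5 possible values for residue mod 5. With 26 integers and 5 categories, by pigeonhole: ceiling(26/5).

Final answer: 6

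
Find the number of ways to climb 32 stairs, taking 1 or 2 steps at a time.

Let f(n) count the ways. The last step is size 1 or 2, so f(n) = f(n-1) + f(n-2) with f(1)=1, f(2)=2.
Building up term by term: f(1)=1, f(2)=2, f(3)=3, f(4)=5, f(5)=8, f(6)=13, f(7)=21, f(8)=34, f(9)=55, f(10)=89, f(11)=144, f(12)=233, f(13)=377, f(14)=610, f(15)=987, f(16)=1597, f(17)=2584, f(18)=4181, f(19)=6765, f(20)=10946, f(21)=17711, f(22)=28657, f(23)=46368, f(24)=75025, f(25)=121393, f(26)=196418, f(27)=317811, f(28)=514229, f(29)=832040, f(30)=1346269, f(31)=2178309, f(32)=3524578.

Final answer: 3524578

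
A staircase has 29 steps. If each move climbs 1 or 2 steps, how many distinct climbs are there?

Condition on the final move: it is a 1-step (f(n-1) ways to get there) or a 2-step (f(n-2) ways), so f(n) = f(n-1) + f(n-2), with f(1)=1, f(2)=2.
Building up term by term: f(1)=1, f(2)=2, f(3)=3, f(4)=5, f(5)=8, f(6)=13, f(7)=21, f(8)=34, f(9)=55, f(10)=89, f(11)=144, f(12)=233, f(13)=377, f(14)=610, f(15)=987, f(16)=1597, f(17)=2584, f(18)=4181, f(19)=6765, f(20)=10946, f(21)=17711, f(22)=28657, f(23)=46368, f(24)=75025, f(25)=121393, f(26)=196418, f(27)=317811, f(28)=514229, f(29)=832040.

Final answer: 832040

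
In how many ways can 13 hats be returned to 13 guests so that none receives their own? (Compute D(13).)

D(n) = (n-1)(D(n-1) + D(n-2)), D(0)=1, D(1)=0.
D(2) = 1 x (0 + 1) = 1
D(3) = 2 x (1 + 0) = 2
D(4) = 3 x (2 + 1) = 9
D(5) = 4 x (9 + 2) = 44
D(6) = 5 x (44 + 9) = 265
D(7) = 6 x (265 + 44) = 1854
D(8) = 7 x (1854 + 265) = 14833
D(9) = 8 x (14833 + 1854) = 133496
D(10) = 9 x (133496 + 14833) = 1334961
D(11) = 10 x (1334961 + 133496) = 14684570
D(12) = 11 x (14684570 + 1334961) = 176214841
D(13) = 12 x (D(12) + D(11)) = 12 x (176214841 + 14684570)

Final answer: D(13) = 2290792932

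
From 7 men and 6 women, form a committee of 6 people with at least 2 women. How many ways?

Sum over valid woman counts:
C(6,2)C(7,4) = 525
C(6,3)C(7,3) = 700
C(6,4)C(7,2) = 315
C(6,5)C(7,1) = 42
C(6,6)C(7,0) = 1
Total: 525 + 700 + 315 + 42 + 1.

Final answer: 1583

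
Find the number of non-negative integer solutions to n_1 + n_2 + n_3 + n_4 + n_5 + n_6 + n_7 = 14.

Stars and bars with 14 stars and 6 bars:
C(14+7-1, 7-1) = C(20,6).

Final answer: C(20,6) = 38760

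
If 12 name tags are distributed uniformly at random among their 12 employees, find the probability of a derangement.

D(n) = (n-1)(D(n-1) + D(n-2)), D(0)=1, D(1)=0.
Building up: D(2)=1, D(3)=2, D(4)=9, D(5)=44, D(6)=265, D(7)=1854, D(8)=14833, D(9)=133496, D(10)=1334961, D(11)=14684570, D(12)=176214841.
Total arrangements: 12! = 479001600.
Probability = D(12)/12! = 16019531/43545600.

Final answer: D(12)/12! = 176214841/479001600 = 0.367879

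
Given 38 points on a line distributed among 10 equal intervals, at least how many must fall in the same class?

By pigeonhole with 38 objects and 10 categories: ceiling(38/10).

Final answer: 4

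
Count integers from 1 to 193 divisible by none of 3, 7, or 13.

|div by 3|=64, |div by 7|=27, |div by 13|=14.
|div by 3&7|=9, |div by 3&13|=4, |div by 7&13|=2, |div by all|=0.
By inclusion-exclusion, divisible by at least one: 64+27+14-9-4-2+0 = 90.
Not divisible by any: 193 - 90.

Final answer: 103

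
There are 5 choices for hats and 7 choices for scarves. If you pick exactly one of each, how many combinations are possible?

By the multiplication principle: 5 x 7.

Final answer: 35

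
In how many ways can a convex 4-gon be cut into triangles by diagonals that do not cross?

The structures are counted by the Catalan number C_n. Here n = 4 - 2 = 2.
C_n = C(2n,n) - C(2n,n+1), so C_{2} = C(4,2) - C(4,3) = 6 - 4.

Final answer: C_{2} = 2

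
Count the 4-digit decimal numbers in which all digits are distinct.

First digit: 9 (not 0). Second: 9 (not first). Third: 8, etc.
Total: 9 x 9 x 8 x 7.

Final answer: 4536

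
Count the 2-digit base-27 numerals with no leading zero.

These are the integers in [27^1, 27^2), so the count is 27^2 - 27^1 = 26 x 27^1.

Final answer: 702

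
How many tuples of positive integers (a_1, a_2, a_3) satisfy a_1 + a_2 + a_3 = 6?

Substitute a'_i = a_i - 1 (so a'_i >= 0). Then sum a'_i = 6 - 3 = 3.
Stars and bars: C(3+3-1, 3-1) = C(5,2).

Final answer: C(5,2) = 10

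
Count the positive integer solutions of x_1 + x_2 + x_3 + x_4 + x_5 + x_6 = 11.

Substitute x'_i = x_i - 1 (so x'_i >= 0). Then sum x'_i = 11 - 6 = 5.
Stars and bars: C(5+6-1, 6-1) = C(10,5).

Final answer: C(10,5) = 252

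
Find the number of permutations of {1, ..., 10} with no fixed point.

D(n) = (n-1)(D(n-1) + D(n-2)), D(0)=1, D(1)=0.
Building up: D(2)=1, D(3)=2, D(4)=9, D(5)=44, D(6)=265, D(7)=1854, D(8)=14833, D(9)=133496.
D(10) = 9 x (D(9) + D(8)) = 9 x (133496 + 14833).

Final answer: D(10) = 1334961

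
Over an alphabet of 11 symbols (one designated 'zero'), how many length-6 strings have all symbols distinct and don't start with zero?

The leading digit has 10 choices (anything but zero); the next has 10 (anything but the first), then 9, and so on, one fewer each time.
Total: 10 x 10 x 9 x 8 x 7 x 6.

Final answer: 302400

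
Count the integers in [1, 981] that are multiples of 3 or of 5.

Multiples of 3: 327. Multiples of 5: 196. Of both (lcm=15): 65.
By inclusion-exclusion: 327 + 196 - 65.

Final answer: 458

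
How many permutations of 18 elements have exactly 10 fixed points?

Choose which 10 elements are fixed: C(18,10) = 43758.
Derange the remaining 8 using D(j) = (j-1)(D(j-1) + D(j-2)), D(0)=1, D(1)=0: D(2)=1, D(3)=2, D(4)=9, D(5)=44, D(6)=265, D(7)=1854, D(8)=14833.
Total: 43758 x 14833.

Final answer: C(18,10) D(8) = 649062414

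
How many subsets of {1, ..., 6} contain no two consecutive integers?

Let a(n) count such subsets of {1, ..., n}. Either n is excluded (a(n-1) ways) or n is included, forcing n-1 out (a(n-2) ways), so a(n) = a(n-1) + a(n-2) with a(1)=2, a(2)=3.
Computing successive values: a(1)=2, a(2)=3, a(3)=5, a(4)=8, a(5)=13, a(6)=21.

Final answer: 21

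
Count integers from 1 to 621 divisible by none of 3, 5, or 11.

|div by 3|=207, |div by 5|=124, |div by 11|=56.
|div by 3&5|=41, |div by 3&11|=18, |div by 5&11|=11, |div by all|=3.
By inclusion-exclusion, divisible by at least one: 207+124+56-41-18-11+3 = 320.
Not divisible by any: 621 - 320.

Final answer: 301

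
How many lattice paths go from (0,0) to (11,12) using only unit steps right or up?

Each path has 11 right steps and 12 up steps in some order (23 steps total).
Choose which 12 of the 23 steps are up: C(23,12).

Final answer: C(23,12) = 1352078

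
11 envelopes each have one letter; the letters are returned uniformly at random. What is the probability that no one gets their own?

Derangements satisfy D(n) = (n-1)(D(n-1) + D(n-2)), starting from D(0)=1, D(1)=0.
Building up: D(2)=1, D(3)=2, D(4)=9, D(5)=44, D(6)=265, D(7)=1854, D(8)=14833, D(9)=133496, D(10)=1334961, D(11)=14684570.
Total arrangements: 11! = 39916800.
Probability = D(11)/11! = 1468457/3991680.

Final answer: D(11)/11! = 14684570/39916800 = 0.367879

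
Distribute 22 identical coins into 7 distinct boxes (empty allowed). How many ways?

Stars and bars: C(n+k-1, k-1) = C(28,6).

Final answer: C(28,6) = 376740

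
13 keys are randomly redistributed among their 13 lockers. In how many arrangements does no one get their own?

Use the recurrence D(n) = (n-1)(D(n-1) + D(n-2)) with D(0)=1, D(1)=0.
D(2) = 1 x (0 + 1) = 1
D(3) = 2 x (1 + 0) = 2
D(4) = 3 x (2 + 1) = 9
D(5) = 4 x (9 + 2) = 44
D(6) = 5 x (44 + 9) = 265
D(7) = 6 x (265 + 44) = 1854
D(8) = 7 x (1854 + 265) = 14833
D(9) = 8 x (14833 + 1854) = 133496
D(10) = 9 x (133496 + 14833) = 1334961
D(11) = 10 x (1334961 + 133496) = 14684570
D(12) = 11 x (14684570 + 1334961) = 176214841
D(13) = 12 x (D(12) + D(11)) = 12 x (176214841 + 14684570)

Final answer: D(13) = 2290792932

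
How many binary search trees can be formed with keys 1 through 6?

This is a standard Catalan-number count: the answer is C_n. Here n = 6.
C_n = (2n)!/(n!(n+1)!), so C_{6} = 12!/(6! x 7!) = C(12,6)/7 = 924/7.

Final answer: C_{6} = 132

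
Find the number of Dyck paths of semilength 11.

Total monotonic paths to (11,11): C(22,11) = 705432.
Reflecting each bad path at its first crossing gives a bijection with paths to (10,12): C(22,12) = 646646.
Valid Dyck paths: 705432 - 646646.
(Equivalently, C_{11} = C(22,11)/12 = 705432/12.)

Final answer: C_{11} = 58786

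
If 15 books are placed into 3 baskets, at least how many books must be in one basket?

By the pigeonhole principle: ceiling(15/3).

Final answer: 5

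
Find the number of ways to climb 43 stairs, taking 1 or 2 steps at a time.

Let f(n) be the number of climbs. Removing the last move (1 or 2 steps) gives f(n) = f(n-1) + f(n-2); base cases f(1)=1, f(2)=2.
Iterating the recurrence: f(1)=1, f(2)=2, f(3)=3, f(4)=5, f(5)=8, f(6)=13, f(7)=21, f(8)=34, f(9)=55, f(10)=89, f(11)=144, f(12)=233, f(13)=377, f(14)=610, f(15)=987, f(16)=1597, f(17)=2584, f(18)=4181, f(19)=6765, f(20)=10946, f(21)=17711, f(22)=28657, f(23)=46368, f(24)=75025, f(25)=121393, f(26)=196418, f(27)=317811, f(28)=514229, f(29)=832040, f(30)=1346269, f(31)=2178309, f(32)=3524578, f(33)=5702887, f(34)=9227465, f(35)=14930352, f(36)=24157817, f(37)=39088169, f(38)=63245986, f(39)=102334155, f(40)=165580141, f(41)=267914296, f(42)=433494437, f(43)=701408733.

Final answer: 701408733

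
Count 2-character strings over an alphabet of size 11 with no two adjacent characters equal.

First character: 11 choices. Each subsequent: 10 choices (must differ from the previous one).
Total: 11 x 10^1.

Final answer: 11 x 10^{1} = 110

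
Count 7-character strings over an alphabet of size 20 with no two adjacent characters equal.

First character: 20 choices. Each subsequent: 19 choices (must differ from the previous one).
Total: 20 x 19^6.

Final answer: 20 x 19^{6} = 940917620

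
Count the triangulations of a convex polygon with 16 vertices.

The structures are counted by the Catalan number C_n. Here n = 16 - 2 = 14.
C_n = (2n)!/(n!(n+1)!), so C_{14} = 28!/(14! x 15!) = C(28,14)/15 = 40116600/15.

Final answer: C_{14} = 2674440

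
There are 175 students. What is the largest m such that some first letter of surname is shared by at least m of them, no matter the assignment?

There are 26 possible values for first letter of surname. With 175 students and 26 categories, by pigeonhole: ceiling(175/26).

Final answer: 7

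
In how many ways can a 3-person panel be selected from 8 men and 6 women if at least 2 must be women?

Sum over valid woman counts:
C(6,2)C(8,1) = 120
C(6,3)C(8,0) = 20
Total: 120 + 20.

Final answer: 140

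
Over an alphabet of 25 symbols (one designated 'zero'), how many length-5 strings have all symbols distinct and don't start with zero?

The leading digit has 24 choices (anything but zero); the next has 24 (anything but the first), then 23, and so on, one fewer each time.
Total: 24 x 24 x 23 x 22 x 21.

Final answer: 6120576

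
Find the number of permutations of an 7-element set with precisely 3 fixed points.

Choose which 3 elements are fixed: C(7,3) = 35.
Derange the remaining 4 using D(j) = (j-1)(D(j-1) + D(j-2)), D(0)=1, D(1)=0: D(2)=1, D(3)=2, D(4)=9.
Total: 35 x 9.

Final answer: C(7,3) D(4) = 315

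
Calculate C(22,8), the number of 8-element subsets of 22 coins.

C(22,8) = 22!/(8! x 14!).

Final answer: \binom{22}{8} = 319770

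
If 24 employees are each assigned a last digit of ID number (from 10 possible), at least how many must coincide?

There are 10 possible values for last digit of ID number. With 24 employees and 10 categories, by pigeonhole: ceiling(24/10).

Final answer: 3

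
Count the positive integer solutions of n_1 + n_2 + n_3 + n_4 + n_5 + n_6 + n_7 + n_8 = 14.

Substitute n'_i = n_i - 1 (so n'_i >= 0). Then sum n'_i = 14 - 8 = 6.
Stars and bars: C(6+8-1, 8-1) = C(13,7).

Final answer: C(13,7) = 1716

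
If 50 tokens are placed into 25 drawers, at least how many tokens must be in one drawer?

By the pigeonhole principle: ceiling(50/25).

Final answer: 2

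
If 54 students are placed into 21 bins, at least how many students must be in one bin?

By the pigeonhole principle: ceiling(54/21).

Final answer: 3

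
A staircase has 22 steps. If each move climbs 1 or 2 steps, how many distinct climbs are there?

Let f(n) be the number of climbs. Removing the last move (1 or 2 steps) gives f(n) = f(n-1) + f(n-2); base cases f(1)=1, f(2)=2.
Computing successive values: f(1)=1, f(2)=2, f(3)=3, f(4)=5, f(5)=8, f(6)=13, f(7)=21, f(8)=34, f(9)=55, f(10)=89, f(11)=144, f(12)=233, f(13)=377, f(14)=610, f(15)=987, f(16)=1597, f(17)=2584, f(18)=4181, f(19)=6765, f(20)=10946, f(21)=17711, f(22)=28657.

Final answer: 28657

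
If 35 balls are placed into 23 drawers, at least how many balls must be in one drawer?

By the pigeonhole principle: ceiling(35/23).

Final answer: 2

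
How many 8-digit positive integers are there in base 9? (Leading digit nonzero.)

These are the integers in [9^7, 9^8), so the count is 9^8 - 9^7 = 8 x 9^7.

Final answer: 38263752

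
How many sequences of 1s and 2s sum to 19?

Condition on the final move: it is a 1-step (f(n-1) ways to get there) or a 2-step (f(n-2) ways), so f(n) = f(n-1) + f(n-2), with f(1)=1, f(2)=2.
Building up term by term: f(1)=1, f(2)=2, f(3)=3, f(4)=5, f(5)=8, f(6)=13, f(7)=21, f(8)=34, f(9)=55, f(10)=89, f(11)=144, f(12)=233, f(13)=377, f(14)=610, f(15)=987, f(16)=1597, f(17)=2584, f(18)=4181, f(19)=6765.

Final answer: 6765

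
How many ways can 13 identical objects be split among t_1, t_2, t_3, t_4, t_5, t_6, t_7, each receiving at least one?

Substitute t'_i = t_i - 1 (so t'_i >= 0). Then sum t'_i = 13 - 7 = 6.
Stars and bars: C(6+7-1, 7-1) = C(12,6).

Final answer: C(12,6) = 924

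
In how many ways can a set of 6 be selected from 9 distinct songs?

C(9,6) = 9!/(6! x 3!).

Final answer: \binom{9}{6} = 84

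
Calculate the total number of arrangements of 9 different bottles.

The number of ways to arrange 9 distinct objects is 9!.

Final answer: 9! = 362880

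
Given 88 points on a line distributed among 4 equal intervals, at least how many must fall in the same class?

By pigeonhole with 88 objects and 4 categories: ceiling(88/4).

Final answer: 22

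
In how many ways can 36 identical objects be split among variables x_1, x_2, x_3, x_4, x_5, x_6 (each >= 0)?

Stars and bars with 36 stars and 5 bars:
C(36+6-1, 6-1) = C(41,5).

Final answer: C(41,5) = 749398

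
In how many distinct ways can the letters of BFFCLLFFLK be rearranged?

Letters (B:1, C:1, F:4, K:1, L:3). Total letters: 10.
Permutations = 10!/(4! x 3!).

Final answer: 25200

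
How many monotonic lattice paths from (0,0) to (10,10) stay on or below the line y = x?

Total monotonic paths to (10,10): C(20,10) = 184756.
Paths that cross above y=x (reflection bijection): C(20,11) = 167960.
Valid Dyck paths: 184756 - 167960.
(This is the Catalan number C_{10}.)

Final answer: C_{10} = 16796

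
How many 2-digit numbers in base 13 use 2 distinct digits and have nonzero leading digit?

The leading digit has 12 choices (anything but zero); the next has 12 (anything but the first), then 11, and so on, one fewer each time.
Total: 12 x 12.

Final answer: 144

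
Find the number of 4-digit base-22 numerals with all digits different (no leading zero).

First digit: 21 (nonzero). Second: 21 (not first). Third: 20, etc.
Total: 21 x 21 x 20 x 19.

Final answer: 167580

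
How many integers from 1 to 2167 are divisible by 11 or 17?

Multiples of 11: 197. Multiples of 17: 127. Of both (lcm=187): 11.
By inclusion-exclusion: 197 + 127 - 11.

Final answer: 313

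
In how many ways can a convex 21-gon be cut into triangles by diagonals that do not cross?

The structures are counted by the Catalan number C_n. Here n = 21 - 2 = 19.
C_n = C(2n,n) - C(2n,n+1), so C_{19} = C(38,19) - C(38,20) = 35345263800 - 33578000610.

Final answer: C_{19} = 1767263190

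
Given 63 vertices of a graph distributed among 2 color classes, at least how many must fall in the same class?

By pigeonhole with 63 objects and 2 categories: ceiling(63/2).

Final answer: 32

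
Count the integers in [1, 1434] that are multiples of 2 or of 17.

Multiples of 2: 717. Multiples of 17: 84. Of both (lcm=34): 42.
By inclusion-exclusion: 717 + 84 - 42.

Final answer: 759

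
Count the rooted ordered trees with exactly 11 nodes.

This is a standard Catalan-number count: the answer is C_n. Here n = 11 - 1 = 10.
Using C_0 = 1 and C_(k+1) = C_k x 2(2k+1)/(k+2), build up term by term: C_1=1, C_2=2, C_3=5, C_4=14, C_5=42, C_6=132, C_7=429, C_8=1430, C_9=4862, C_10=16796.

Final answer: C_{10} = 16796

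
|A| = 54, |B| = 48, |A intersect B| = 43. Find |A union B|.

|A union B| = |A| + |B| - |A intersect B| = 54 + 48 - 43.

Final answer: 59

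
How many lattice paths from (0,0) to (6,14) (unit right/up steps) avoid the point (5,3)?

Total paths to (6,14): C(20,14) = 38760.
Paths through (5,3): C(8,3) x C(12,11) = 672.
Avoiding (5,3): 38760 - 672.

Final answer: 38088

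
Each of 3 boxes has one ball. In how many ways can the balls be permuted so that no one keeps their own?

Derangements satisfy D(n) = (n-1)(D(n-1) + D(n-2)), starting from D(0)=1, D(1)=0.
D(2) = 1 x (0 + 1) = 1
D(3) = 2 x (D(2) + D(1)) = 2 x (1 + 0)

Final answer: D(3) = 2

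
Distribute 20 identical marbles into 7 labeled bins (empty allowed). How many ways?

Stars and bars: C(n+k-1, k-1) = C(26,6).

Final answer: C(26,6) = 230230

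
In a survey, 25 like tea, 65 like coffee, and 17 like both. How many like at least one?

|A union B| = |A| + |B| - |A intersect B| = 25 + 65 - 17.

Final answer: 73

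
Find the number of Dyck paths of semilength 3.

Total monotonic paths to (3,3): C(6,3) = 20.
Reflecting each bad path at its first crossing gives a bijection with paths to (2,4): C(6,4) = 15.
Valid Dyck paths: 20 - 15.
(Check: C(6,3) - C(6,4) = C(6,3)/4, the Catalan number C_{3}.)

Final answer: C_{3} = 5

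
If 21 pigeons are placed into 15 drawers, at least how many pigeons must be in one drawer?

By the pigeonhole principle: ceiling(21/15).

Final answer: 2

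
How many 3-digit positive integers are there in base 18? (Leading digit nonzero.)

In base 18, the leading digit has 17 choices (1..17); each of the remaining 2 digits has 18 choices.
Total: 17 x 18^2.

Final answer: 5508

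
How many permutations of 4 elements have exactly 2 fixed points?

Choose which 2 elements are fixed: C(4,2) = 6.
Derange the remaining 2 using D(j) = (j-1)(D(j-1) + D(j-2)), D(0)=1, D(1)=0: D(2)=1.
Total: 6 x 1.

Final answer: C(4,2) D(2) = 6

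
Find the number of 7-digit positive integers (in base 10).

These are the integers in [10^6, 10^7), so the count is 10^7 - 10^6 = 9 x 10^6.

Final answer: 9000000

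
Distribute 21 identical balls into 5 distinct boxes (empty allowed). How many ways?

Stars and bars: C(n+k-1, k-1) = C(25,4).

Final answer: C(25,4) = 12650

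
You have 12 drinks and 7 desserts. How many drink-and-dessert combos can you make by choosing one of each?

By the multiplication principle: 12 x 7.

Final answer: 84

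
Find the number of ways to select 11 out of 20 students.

C(20,11) = 20!/(11! x 9!).

Final answer: \binom{20}{11} = 167960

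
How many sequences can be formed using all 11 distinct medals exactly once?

The number of ways to arrange 11 distinct objects is 11!.

Final answer: 11! = 39916800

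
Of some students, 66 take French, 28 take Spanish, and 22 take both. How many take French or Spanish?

|A union B| = |A| + |B| - |A intersect B| = 66 + 28 - 22.

Final answer: 72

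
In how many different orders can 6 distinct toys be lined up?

The number of ways to arrange 6 distinct objects is 6!.

Final answer: 6! = 720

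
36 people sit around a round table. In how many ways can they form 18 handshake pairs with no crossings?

This is counted by the nth Catalan number C_n. Here n = 36/2 = 18.
C_n = C(2n,n)/(n+1), so C_{18} = C(36,18)/19 = 9075135300/19.

Final answer: C_{18} = 477638700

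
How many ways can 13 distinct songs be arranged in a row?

The number of ways to arrange 13 distinct objects is 13!.

Final answer: 13! = 6227020800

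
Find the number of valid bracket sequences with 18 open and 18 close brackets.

This is a standard Catalan-number count: the answer is C_n. Here n = 18 (pairs).
Using C_0 = 1 and C_(k+1) = C_k x 2(2k+1)/(k+2), build up term by term: C_1=1, C_2=2, C_3=5, C_4=14, C_5=42, C_6=132, C_7=429, C_8=1430, C_9=4862, C_10=16796, C_11=58786, C_12=208012, C_13=742900, C_14=2674440, C_15=9694845, C_16=35357670, C_17=129644790, C_18=477638700.

Final answer: C_{18} = 477638700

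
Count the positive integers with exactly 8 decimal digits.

These are the integers in [10^7, 10^8), so the count is 10^8 - 10^7 = 9 x 10^7.

Final answer: 90000000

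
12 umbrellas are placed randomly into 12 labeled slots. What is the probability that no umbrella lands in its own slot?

Use the recurrence D(n) = (n-1)(D(n-1) + D(n-2)) with D(0)=1, D(1)=0.
Building up: D(2)=1, D(3)=2, D(4)=9, D(5)=44, D(6)=265, D(7)=1854, D(8)=14833, D(9)=133496, D(10)=1334961, D(11)=14684570, D(12)=176214841.
Total arrangements: 12! = 479001600.
Probability = D(12)/12! = 16019531/43545600.

Final answer: D(12)/12! = 176214841/479001600 = 0.367879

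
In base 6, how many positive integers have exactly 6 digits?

In base 6, the leading digit has 5 choices (1..5); each of the remaining 5 digits has 6 choices.
Total: 5 x 6^5.

Final answer: 38880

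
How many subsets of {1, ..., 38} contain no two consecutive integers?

Condition on whether n belongs to the subset: if not, any valid subset of {1, ..., n-1} works (a(n-1)); if so, n-1 is excluded and the rest is a valid subset of {1, ..., n-2} (a(n-2)). Hence a(n) = a(n-1) + a(n-2), a(1)=2, a(2)=3.
Iterating the recurrence: a(1)=2, a(2)=3, a(3)=5, a(4)=8, a(5)=13, a(6)=21, a(7)=34, a(8)=55, a(9)=89, a(10)=144, a(11)=233, a(12)=377, a(13)=610, a(14)=987, a(15)=1597, a(16)=2584, a(17)=4181, a(18)=6765, a(19)=10946, a(20)=17711, a(21)=28657, a(22)=46368, a(23)=75025, a(24)=121393, a(25)=196418, a(26)=317811, a(27)=514229, a(28)=832040, a(29)=1346269, a(30)=2178309, a(31)=3524578, a(32)=5702887, a(33)=9227465, a(34)=14930352, a(35)=24157817, a(36)=39088169, a(37)=63245986, a(38)=102334155.

Final answer: 102334155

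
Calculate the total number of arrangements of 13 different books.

The number of ways to arrange 13 distinct objects is 13!.

Final answer: 13! = 6227020800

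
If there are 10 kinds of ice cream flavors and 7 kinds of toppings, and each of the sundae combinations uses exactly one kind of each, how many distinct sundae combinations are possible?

By the multiplication principle: 10 x 7.

Final answer: 70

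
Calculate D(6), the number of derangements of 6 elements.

Derangements satisfy D(n) = (n-1)(D(n-1) + D(n-2)), starting from D(0)=1, D(1)=0.
D(2) = 1 x (0 + 1) = 1
D(3) = 2 x (1 + 0) = 2
D(4) = 3 x (2 + 1) = 9
D(5) = 4 x (9 + 2) = 44
D(6) = 5 x (D(5) + D(4)) = 5 x (44 + 9)

Final answer: D(6) = 265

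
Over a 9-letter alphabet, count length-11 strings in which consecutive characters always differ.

Let g(n) count such strings. g(1) = 9, and each valid string of length n-1 extends in 8 ways (any symbol but the last), so g(n) = 8 g(n-1).
Total: g(11) = 9 x 8^10.

Final answer: 9 x 8^{10} = 9663676416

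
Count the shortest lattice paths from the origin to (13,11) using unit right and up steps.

Each path has 13 right steps and 11 up steps in some order (24 steps total).
Choose which 11 of the 24 steps are up: C(24,11).

Final answer: C(24,11) = 2496144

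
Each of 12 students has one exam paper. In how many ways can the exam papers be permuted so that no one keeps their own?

Use the recurrence D(n) = (n-1)(D(n-1) + D(n-2)) with D(0)=1, D(1)=0.
D(2) = 1 x (0 + 1) = 1
D(3) = 2 x (1 + 0) = 2
D(4) = 3 x (2 + 1) = 9
D(5) = 4 x (9 + 2) = 44
D(6) = 5 x (44 + 9) = 265
D(7) = 6 x (265 + 44) = 1854
D(8) = 7 x (1854 + 265) = 14833
D(9) = 8 x (14833 + 1854) = 133496
D(10) = 9 x (133496 + 14833) = 1334961
D(11) = 10 x (1334961 + 133496) = 14684570
D(12) = 11 x (D(11) + D(10)) = 11 x (14684570 + 1334961)

Final answer: D(12) = 176214841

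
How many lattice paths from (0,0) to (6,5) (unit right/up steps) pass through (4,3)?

Paths (0,0)->(4,3): C(7,3) = 35.
Paths (4,3)->(6,5): C(4,2) = 6.
By multiplication principle: 35 x 6.

Final answer: 210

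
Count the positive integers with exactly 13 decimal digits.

These are the integers in [10^12, 10^13), so the count is 10^13 - 10^12 = 9 x 10^12.

Final answer: 9000000000000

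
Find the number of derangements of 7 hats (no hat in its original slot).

Derangements satisfy D(n) = (n-1)(D(n-1) + D(n-2)), starting from D(0)=1, D(1)=0.
D(2) = 1 x (0 + 1) = 1
D(3) = 2 x (1 + 0) = 2
D(4) = 3 x (2 + 1) = 9
D(5) = 4 x (9 + 2) = 44
D(6) = 5 x (44 + 9) = 265
D(7) = 6 x (D(6) + D(5)) = 6 x (265 + 44)

Final answer: D(7) = 1854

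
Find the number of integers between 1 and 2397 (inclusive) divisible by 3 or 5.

Multiples of 3: 799. Multiples of 5: 479. Of both (lcm=15): 159.
By inclusion-exclusion: 799 + 479 - 159.

Final answer: 1119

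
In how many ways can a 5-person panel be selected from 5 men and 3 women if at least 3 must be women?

Sum over valid woman counts:
C(3,3)C(5,2).

Final answer: 10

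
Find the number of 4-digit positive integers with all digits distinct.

First digit: 9 (not 0). Second: 9 (not first). Third: 8, etc.
Total: 9 x 9 x 8 x 7.

Final answer: 4536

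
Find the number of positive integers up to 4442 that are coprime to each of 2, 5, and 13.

|div by 2|=2221, |div by 5|=888, |div by 13|=341.
|div by 2&5|=444, |div by 2&13|=170, |div by 5&13|=68, |div by all|=34.
By inclusion-exclusion, divisible by at least one: 2221+888+341-444-170-68+34 = 2802.
Not divisible by any: 4442 - 2802.

Final answer: 1640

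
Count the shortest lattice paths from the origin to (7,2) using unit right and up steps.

Each path has 7 right steps and 2 up steps in some order (9 steps total).
Choose which 2 of the 9 steps are up: C(9,2).

Final answer: C(9,2) = 36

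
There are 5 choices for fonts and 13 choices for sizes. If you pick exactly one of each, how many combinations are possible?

By the multiplication principle: 5 x 13.

Final answer: 65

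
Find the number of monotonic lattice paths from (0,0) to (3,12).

Each path has 3 right steps and 12 up steps in some order (15 steps total).
Choose which 12 of the 15 steps are up: C(15,12).

Final answer: C(15,12) = 455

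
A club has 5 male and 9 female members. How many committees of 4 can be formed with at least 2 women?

Sum over valid woman counts:
C(9,2)C(5,2) = 360
C(9,3)C(5,1) = 420
C(9,4)C(5,0) = 126
Total: 360 + 420 + 126.

Final answer: 906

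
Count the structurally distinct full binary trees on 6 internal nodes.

The structures are counted by the Catalan number C_n. Here n = 6.
C_n = C(2n,n)/(n+1), so C_{6} = C(12,6)/7 = 924/7.

Final answer: C_{6} = 132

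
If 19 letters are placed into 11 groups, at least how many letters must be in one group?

By the pigeonhole principle: ceiling(19/11).

Final answer: 2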